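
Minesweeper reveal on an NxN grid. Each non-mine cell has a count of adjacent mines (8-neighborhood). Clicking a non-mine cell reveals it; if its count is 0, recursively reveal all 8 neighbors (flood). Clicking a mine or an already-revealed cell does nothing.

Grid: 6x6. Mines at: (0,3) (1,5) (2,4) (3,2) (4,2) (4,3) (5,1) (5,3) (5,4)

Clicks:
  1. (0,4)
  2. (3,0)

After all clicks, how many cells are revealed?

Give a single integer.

Click 1 (0,4) count=2: revealed 1 new [(0,4)] -> total=1
Click 2 (3,0) count=0: revealed 13 new [(0,0) (0,1) (0,2) (1,0) (1,1) (1,2) (2,0) (2,1) (2,2) (3,0) (3,1) (4,0) (4,1)] -> total=14

Answer: 14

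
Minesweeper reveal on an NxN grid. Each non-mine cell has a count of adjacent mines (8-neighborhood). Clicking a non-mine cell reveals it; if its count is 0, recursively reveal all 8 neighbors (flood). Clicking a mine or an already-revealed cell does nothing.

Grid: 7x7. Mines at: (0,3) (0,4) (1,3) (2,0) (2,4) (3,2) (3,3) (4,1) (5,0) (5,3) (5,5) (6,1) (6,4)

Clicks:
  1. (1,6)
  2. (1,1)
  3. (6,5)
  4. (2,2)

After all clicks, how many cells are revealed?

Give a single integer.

Answer: 13

Derivation:
Click 1 (1,6) count=0: revealed 10 new [(0,5) (0,6) (1,5) (1,6) (2,5) (2,6) (3,5) (3,6) (4,5) (4,6)] -> total=10
Click 2 (1,1) count=1: revealed 1 new [(1,1)] -> total=11
Click 3 (6,5) count=2: revealed 1 new [(6,5)] -> total=12
Click 4 (2,2) count=3: revealed 1 new [(2,2)] -> total=13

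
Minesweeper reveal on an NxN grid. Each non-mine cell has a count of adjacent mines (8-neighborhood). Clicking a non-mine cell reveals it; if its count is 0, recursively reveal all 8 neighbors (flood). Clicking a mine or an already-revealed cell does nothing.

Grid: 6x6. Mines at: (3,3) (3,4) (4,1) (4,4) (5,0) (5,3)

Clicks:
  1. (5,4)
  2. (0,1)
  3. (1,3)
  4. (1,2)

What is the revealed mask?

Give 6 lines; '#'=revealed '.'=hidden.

Answer: ######
######
######
###...
......
....#.

Derivation:
Click 1 (5,4) count=2: revealed 1 new [(5,4)] -> total=1
Click 2 (0,1) count=0: revealed 21 new [(0,0) (0,1) (0,2) (0,3) (0,4) (0,5) (1,0) (1,1) (1,2) (1,3) (1,4) (1,5) (2,0) (2,1) (2,2) (2,3) (2,4) (2,5) (3,0) (3,1) (3,2)] -> total=22
Click 3 (1,3) count=0: revealed 0 new [(none)] -> total=22
Click 4 (1,2) count=0: revealed 0 new [(none)] -> total=22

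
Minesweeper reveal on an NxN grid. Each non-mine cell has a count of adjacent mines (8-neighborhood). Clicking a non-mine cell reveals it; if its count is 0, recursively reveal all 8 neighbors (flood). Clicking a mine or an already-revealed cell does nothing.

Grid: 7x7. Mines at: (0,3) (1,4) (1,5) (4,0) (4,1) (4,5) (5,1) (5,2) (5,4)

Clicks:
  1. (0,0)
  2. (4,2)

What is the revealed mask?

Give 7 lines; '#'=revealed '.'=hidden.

Answer: ###....
####...
#####..
#####..
..###..
.......
.......

Derivation:
Click 1 (0,0) count=0: revealed 20 new [(0,0) (0,1) (0,2) (1,0) (1,1) (1,2) (1,3) (2,0) (2,1) (2,2) (2,3) (2,4) (3,0) (3,1) (3,2) (3,3) (3,4) (4,2) (4,3) (4,4)] -> total=20
Click 2 (4,2) count=3: revealed 0 new [(none)] -> total=20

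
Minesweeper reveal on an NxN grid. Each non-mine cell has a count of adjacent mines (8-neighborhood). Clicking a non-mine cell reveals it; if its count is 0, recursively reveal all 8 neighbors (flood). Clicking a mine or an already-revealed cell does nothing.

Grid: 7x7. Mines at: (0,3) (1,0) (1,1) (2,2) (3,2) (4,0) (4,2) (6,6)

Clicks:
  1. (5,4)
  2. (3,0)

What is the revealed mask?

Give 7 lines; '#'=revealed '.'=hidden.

Answer: ....###
...####
...####
#..####
...####
#######
######.

Derivation:
Click 1 (5,4) count=0: revealed 32 new [(0,4) (0,5) (0,6) (1,3) (1,4) (1,5) (1,6) (2,3) (2,4) (2,5) (2,6) (3,3) (3,4) (3,5) (3,6) (4,3) (4,4) (4,5) (4,6) (5,0) (5,1) (5,2) (5,3) (5,4) (5,5) (5,6) (6,0) (6,1) (6,2) (6,3) (6,4) (6,5)] -> total=32
Click 2 (3,0) count=1: revealed 1 new [(3,0)] -> total=33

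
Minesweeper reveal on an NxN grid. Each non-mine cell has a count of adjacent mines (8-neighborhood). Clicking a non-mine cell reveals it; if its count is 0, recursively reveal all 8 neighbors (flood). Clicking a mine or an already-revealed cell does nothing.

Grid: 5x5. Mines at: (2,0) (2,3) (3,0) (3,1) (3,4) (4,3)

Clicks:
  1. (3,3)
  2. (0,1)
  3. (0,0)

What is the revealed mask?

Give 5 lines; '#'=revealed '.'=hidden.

Answer: #####
#####
.....
...#.
.....

Derivation:
Click 1 (3,3) count=3: revealed 1 new [(3,3)] -> total=1
Click 2 (0,1) count=0: revealed 10 new [(0,0) (0,1) (0,2) (0,3) (0,4) (1,0) (1,1) (1,2) (1,3) (1,4)] -> total=11
Click 3 (0,0) count=0: revealed 0 new [(none)] -> total=11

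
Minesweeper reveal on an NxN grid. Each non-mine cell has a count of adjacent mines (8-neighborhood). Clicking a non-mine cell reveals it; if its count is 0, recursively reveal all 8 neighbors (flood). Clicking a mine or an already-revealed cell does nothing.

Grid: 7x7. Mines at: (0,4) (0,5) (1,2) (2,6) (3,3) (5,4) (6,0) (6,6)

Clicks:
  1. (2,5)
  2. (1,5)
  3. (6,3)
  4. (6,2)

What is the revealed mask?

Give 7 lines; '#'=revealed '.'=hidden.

Answer: ##.....
##...#.
###..#.
###....
####...
####...
.###...

Derivation:
Click 1 (2,5) count=1: revealed 1 new [(2,5)] -> total=1
Click 2 (1,5) count=3: revealed 1 new [(1,5)] -> total=2
Click 3 (6,3) count=1: revealed 1 new [(6,3)] -> total=3
Click 4 (6,2) count=0: revealed 20 new [(0,0) (0,1) (1,0) (1,1) (2,0) (2,1) (2,2) (3,0) (3,1) (3,2) (4,0) (4,1) (4,2) (4,3) (5,0) (5,1) (5,2) (5,3) (6,1) (6,2)] -> total=23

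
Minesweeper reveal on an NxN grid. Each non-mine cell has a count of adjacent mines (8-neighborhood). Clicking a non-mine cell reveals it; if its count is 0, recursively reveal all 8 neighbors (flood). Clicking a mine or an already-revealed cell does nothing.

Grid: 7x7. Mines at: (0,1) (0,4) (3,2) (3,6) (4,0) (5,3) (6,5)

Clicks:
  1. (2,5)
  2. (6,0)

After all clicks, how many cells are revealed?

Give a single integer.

Answer: 7

Derivation:
Click 1 (2,5) count=1: revealed 1 new [(2,5)] -> total=1
Click 2 (6,0) count=0: revealed 6 new [(5,0) (5,1) (5,2) (6,0) (6,1) (6,2)] -> total=7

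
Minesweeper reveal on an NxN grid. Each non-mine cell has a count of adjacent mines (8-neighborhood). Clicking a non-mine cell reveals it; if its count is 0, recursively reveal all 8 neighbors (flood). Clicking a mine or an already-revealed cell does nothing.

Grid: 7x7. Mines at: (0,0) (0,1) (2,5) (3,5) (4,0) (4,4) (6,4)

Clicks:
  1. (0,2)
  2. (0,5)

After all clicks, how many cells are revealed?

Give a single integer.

Answer: 33

Derivation:
Click 1 (0,2) count=1: revealed 1 new [(0,2)] -> total=1
Click 2 (0,5) count=0: revealed 32 new [(0,3) (0,4) (0,5) (0,6) (1,0) (1,1) (1,2) (1,3) (1,4) (1,5) (1,6) (2,0) (2,1) (2,2) (2,3) (2,4) (3,0) (3,1) (3,2) (3,3) (3,4) (4,1) (4,2) (4,3) (5,0) (5,1) (5,2) (5,3) (6,0) (6,1) (6,2) (6,3)] -> total=33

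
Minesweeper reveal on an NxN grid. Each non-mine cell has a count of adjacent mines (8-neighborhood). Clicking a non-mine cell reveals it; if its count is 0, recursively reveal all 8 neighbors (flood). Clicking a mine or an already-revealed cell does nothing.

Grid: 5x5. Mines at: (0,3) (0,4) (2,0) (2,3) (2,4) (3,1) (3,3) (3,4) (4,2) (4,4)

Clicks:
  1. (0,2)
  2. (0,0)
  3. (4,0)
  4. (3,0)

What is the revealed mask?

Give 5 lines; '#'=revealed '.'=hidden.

Answer: ###..
###..
.....
#....
#....

Derivation:
Click 1 (0,2) count=1: revealed 1 new [(0,2)] -> total=1
Click 2 (0,0) count=0: revealed 5 new [(0,0) (0,1) (1,0) (1,1) (1,2)] -> total=6
Click 3 (4,0) count=1: revealed 1 new [(4,0)] -> total=7
Click 4 (3,0) count=2: revealed 1 new [(3,0)] -> total=8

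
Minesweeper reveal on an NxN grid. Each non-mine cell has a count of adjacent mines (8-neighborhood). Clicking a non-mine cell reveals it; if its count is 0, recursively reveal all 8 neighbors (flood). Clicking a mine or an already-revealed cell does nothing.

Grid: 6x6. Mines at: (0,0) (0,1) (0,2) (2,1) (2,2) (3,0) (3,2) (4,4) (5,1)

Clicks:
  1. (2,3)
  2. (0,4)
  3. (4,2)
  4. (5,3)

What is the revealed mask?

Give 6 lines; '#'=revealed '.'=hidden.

Click 1 (2,3) count=2: revealed 1 new [(2,3)] -> total=1
Click 2 (0,4) count=0: revealed 11 new [(0,3) (0,4) (0,5) (1,3) (1,4) (1,5) (2,4) (2,5) (3,3) (3,4) (3,5)] -> total=12
Click 3 (4,2) count=2: revealed 1 new [(4,2)] -> total=13
Click 4 (5,3) count=1: revealed 1 new [(5,3)] -> total=14

Answer: ...###
...###
...###
...###
..#...
...#..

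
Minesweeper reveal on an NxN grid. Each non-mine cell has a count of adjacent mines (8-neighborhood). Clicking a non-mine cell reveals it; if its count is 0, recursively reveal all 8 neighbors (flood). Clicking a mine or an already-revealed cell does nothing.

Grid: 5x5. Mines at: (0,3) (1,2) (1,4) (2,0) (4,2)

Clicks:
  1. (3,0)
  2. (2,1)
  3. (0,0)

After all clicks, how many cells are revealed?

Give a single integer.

Answer: 6

Derivation:
Click 1 (3,0) count=1: revealed 1 new [(3,0)] -> total=1
Click 2 (2,1) count=2: revealed 1 new [(2,1)] -> total=2
Click 3 (0,0) count=0: revealed 4 new [(0,0) (0,1) (1,0) (1,1)] -> total=6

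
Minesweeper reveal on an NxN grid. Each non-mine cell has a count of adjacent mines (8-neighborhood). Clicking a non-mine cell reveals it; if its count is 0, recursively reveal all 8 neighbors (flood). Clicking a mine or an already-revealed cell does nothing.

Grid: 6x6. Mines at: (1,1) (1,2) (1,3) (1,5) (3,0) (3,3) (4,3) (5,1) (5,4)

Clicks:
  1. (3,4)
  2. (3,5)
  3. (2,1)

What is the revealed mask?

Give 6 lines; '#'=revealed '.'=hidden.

Click 1 (3,4) count=2: revealed 1 new [(3,4)] -> total=1
Click 2 (3,5) count=0: revealed 5 new [(2,4) (2,5) (3,5) (4,4) (4,5)] -> total=6
Click 3 (2,1) count=3: revealed 1 new [(2,1)] -> total=7

Answer: ......
......
.#..##
....##
....##
......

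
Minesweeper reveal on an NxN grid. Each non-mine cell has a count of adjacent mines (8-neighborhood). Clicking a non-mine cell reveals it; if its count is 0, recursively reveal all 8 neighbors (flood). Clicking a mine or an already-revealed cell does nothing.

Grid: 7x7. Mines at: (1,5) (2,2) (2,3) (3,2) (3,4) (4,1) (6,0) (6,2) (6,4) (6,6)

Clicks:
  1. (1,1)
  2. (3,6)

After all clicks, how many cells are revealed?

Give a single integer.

Answer: 9

Derivation:
Click 1 (1,1) count=1: revealed 1 new [(1,1)] -> total=1
Click 2 (3,6) count=0: revealed 8 new [(2,5) (2,6) (3,5) (3,6) (4,5) (4,6) (5,5) (5,6)] -> total=9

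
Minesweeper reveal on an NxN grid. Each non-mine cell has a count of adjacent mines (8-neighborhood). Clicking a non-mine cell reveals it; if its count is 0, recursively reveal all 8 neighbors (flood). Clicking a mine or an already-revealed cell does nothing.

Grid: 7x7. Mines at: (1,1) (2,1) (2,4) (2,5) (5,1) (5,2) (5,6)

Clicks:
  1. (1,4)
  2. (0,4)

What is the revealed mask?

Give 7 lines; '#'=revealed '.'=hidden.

Answer: ..#####
..#####
.......
.......
.......
.......
.......

Derivation:
Click 1 (1,4) count=2: revealed 1 new [(1,4)] -> total=1
Click 2 (0,4) count=0: revealed 9 new [(0,2) (0,3) (0,4) (0,5) (0,6) (1,2) (1,3) (1,5) (1,6)] -> total=10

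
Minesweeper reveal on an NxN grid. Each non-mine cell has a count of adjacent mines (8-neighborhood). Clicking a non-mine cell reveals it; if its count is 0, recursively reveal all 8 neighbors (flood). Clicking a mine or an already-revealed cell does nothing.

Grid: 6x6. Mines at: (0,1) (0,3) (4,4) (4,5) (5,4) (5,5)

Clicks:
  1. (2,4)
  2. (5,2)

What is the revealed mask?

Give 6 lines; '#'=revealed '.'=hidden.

Answer: ....##
######
######
######
####..
####..

Derivation:
Click 1 (2,4) count=0: revealed 28 new [(0,4) (0,5) (1,0) (1,1) (1,2) (1,3) (1,4) (1,5) (2,0) (2,1) (2,2) (2,3) (2,4) (2,5) (3,0) (3,1) (3,2) (3,3) (3,4) (3,5) (4,0) (4,1) (4,2) (4,3) (5,0) (5,1) (5,2) (5,3)] -> total=28
Click 2 (5,2) count=0: revealed 0 new [(none)] -> total=28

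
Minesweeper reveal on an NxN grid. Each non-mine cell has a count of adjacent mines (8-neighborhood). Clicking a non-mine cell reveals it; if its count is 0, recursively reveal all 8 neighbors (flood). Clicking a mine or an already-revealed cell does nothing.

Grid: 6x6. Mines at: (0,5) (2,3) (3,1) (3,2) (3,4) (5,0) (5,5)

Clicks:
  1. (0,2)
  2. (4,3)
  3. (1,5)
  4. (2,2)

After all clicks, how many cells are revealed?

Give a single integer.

Answer: 15

Derivation:
Click 1 (0,2) count=0: revealed 13 new [(0,0) (0,1) (0,2) (0,3) (0,4) (1,0) (1,1) (1,2) (1,3) (1,4) (2,0) (2,1) (2,2)] -> total=13
Click 2 (4,3) count=2: revealed 1 new [(4,3)] -> total=14
Click 3 (1,5) count=1: revealed 1 new [(1,5)] -> total=15
Click 4 (2,2) count=3: revealed 0 new [(none)] -> total=15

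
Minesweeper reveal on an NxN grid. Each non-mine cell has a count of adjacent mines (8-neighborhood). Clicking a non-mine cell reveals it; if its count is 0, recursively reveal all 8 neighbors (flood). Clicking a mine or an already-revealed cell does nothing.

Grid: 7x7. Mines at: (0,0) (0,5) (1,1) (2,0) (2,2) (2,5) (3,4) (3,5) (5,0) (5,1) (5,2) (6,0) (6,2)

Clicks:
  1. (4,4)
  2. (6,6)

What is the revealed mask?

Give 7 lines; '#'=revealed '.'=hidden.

Answer: .......
.......
.......
.......
...####
...####
...####

Derivation:
Click 1 (4,4) count=2: revealed 1 new [(4,4)] -> total=1
Click 2 (6,6) count=0: revealed 11 new [(4,3) (4,5) (4,6) (5,3) (5,4) (5,5) (5,6) (6,3) (6,4) (6,5) (6,6)] -> total=12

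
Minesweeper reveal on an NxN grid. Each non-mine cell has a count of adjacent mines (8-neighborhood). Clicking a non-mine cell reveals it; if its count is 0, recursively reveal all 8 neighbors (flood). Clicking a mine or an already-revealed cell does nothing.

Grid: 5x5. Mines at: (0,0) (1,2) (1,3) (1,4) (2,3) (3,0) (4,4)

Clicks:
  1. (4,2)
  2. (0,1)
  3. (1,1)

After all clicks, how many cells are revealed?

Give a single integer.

Click 1 (4,2) count=0: revealed 6 new [(3,1) (3,2) (3,3) (4,1) (4,2) (4,3)] -> total=6
Click 2 (0,1) count=2: revealed 1 new [(0,1)] -> total=7
Click 3 (1,1) count=2: revealed 1 new [(1,1)] -> total=8

Answer: 8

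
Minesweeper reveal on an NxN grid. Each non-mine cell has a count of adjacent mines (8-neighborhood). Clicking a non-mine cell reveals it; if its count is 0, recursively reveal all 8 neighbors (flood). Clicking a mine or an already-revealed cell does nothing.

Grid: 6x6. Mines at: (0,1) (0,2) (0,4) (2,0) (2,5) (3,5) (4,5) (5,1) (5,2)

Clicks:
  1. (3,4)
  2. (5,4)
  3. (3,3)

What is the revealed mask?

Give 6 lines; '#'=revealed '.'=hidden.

Answer: ......
.####.
.####.
.####.
.####.
....#.

Derivation:
Click 1 (3,4) count=3: revealed 1 new [(3,4)] -> total=1
Click 2 (5,4) count=1: revealed 1 new [(5,4)] -> total=2
Click 3 (3,3) count=0: revealed 15 new [(1,1) (1,2) (1,3) (1,4) (2,1) (2,2) (2,3) (2,4) (3,1) (3,2) (3,3) (4,1) (4,2) (4,3) (4,4)] -> total=17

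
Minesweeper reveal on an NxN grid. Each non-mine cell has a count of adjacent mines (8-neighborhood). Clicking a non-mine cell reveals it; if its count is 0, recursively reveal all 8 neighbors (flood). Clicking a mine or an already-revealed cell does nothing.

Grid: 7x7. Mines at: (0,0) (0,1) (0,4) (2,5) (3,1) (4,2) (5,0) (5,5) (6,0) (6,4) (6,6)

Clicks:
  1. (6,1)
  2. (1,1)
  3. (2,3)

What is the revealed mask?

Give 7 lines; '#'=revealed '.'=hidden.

Click 1 (6,1) count=2: revealed 1 new [(6,1)] -> total=1
Click 2 (1,1) count=2: revealed 1 new [(1,1)] -> total=2
Click 3 (2,3) count=0: revealed 9 new [(1,2) (1,3) (1,4) (2,2) (2,3) (2,4) (3,2) (3,3) (3,4)] -> total=11

Answer: .......
.####..
..###..
..###..
.......
.......
.#.....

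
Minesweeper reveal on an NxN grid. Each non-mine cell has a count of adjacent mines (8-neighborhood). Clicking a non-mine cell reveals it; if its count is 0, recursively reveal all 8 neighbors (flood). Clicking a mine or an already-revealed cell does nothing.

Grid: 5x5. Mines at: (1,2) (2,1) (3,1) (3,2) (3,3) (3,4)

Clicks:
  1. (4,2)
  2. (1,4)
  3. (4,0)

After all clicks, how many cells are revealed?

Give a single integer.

Click 1 (4,2) count=3: revealed 1 new [(4,2)] -> total=1
Click 2 (1,4) count=0: revealed 6 new [(0,3) (0,4) (1,3) (1,4) (2,3) (2,4)] -> total=7
Click 3 (4,0) count=1: revealed 1 new [(4,0)] -> total=8

Answer: 8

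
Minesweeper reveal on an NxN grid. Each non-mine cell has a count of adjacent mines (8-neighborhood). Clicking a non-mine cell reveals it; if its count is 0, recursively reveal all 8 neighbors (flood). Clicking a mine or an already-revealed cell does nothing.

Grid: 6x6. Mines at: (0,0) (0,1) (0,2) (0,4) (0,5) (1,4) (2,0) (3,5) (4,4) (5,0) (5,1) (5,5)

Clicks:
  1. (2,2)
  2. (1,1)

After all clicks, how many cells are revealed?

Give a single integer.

Answer: 12

Derivation:
Click 1 (2,2) count=0: revealed 12 new [(1,1) (1,2) (1,3) (2,1) (2,2) (2,3) (3,1) (3,2) (3,3) (4,1) (4,2) (4,3)] -> total=12
Click 2 (1,1) count=4: revealed 0 new [(none)] -> total=12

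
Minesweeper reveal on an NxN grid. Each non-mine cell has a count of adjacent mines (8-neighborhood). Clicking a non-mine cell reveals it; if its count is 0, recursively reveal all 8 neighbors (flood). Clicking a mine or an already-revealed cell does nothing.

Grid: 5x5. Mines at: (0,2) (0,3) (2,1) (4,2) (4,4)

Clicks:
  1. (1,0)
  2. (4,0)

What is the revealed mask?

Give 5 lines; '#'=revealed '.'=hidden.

Answer: .....
#....
.....
##...
##...

Derivation:
Click 1 (1,0) count=1: revealed 1 new [(1,0)] -> total=1
Click 2 (4,0) count=0: revealed 4 new [(3,0) (3,1) (4,0) (4,1)] -> total=5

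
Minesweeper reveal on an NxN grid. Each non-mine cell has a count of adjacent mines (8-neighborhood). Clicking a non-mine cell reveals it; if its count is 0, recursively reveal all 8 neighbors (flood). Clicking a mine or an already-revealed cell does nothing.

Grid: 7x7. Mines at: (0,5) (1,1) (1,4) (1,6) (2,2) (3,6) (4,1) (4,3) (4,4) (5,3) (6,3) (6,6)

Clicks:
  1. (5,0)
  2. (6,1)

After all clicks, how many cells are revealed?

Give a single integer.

Click 1 (5,0) count=1: revealed 1 new [(5,0)] -> total=1
Click 2 (6,1) count=0: revealed 5 new [(5,1) (5,2) (6,0) (6,1) (6,2)] -> total=6

Answer: 6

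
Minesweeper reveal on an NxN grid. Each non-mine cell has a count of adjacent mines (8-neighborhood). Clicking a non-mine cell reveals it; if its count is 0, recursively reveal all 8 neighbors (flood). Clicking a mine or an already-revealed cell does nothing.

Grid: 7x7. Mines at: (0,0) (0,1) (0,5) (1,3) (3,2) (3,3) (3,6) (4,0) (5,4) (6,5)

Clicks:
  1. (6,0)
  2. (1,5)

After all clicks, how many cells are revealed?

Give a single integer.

Click 1 (6,0) count=0: revealed 11 new [(4,1) (4,2) (4,3) (5,0) (5,1) (5,2) (5,3) (6,0) (6,1) (6,2) (6,3)] -> total=11
Click 2 (1,5) count=1: revealed 1 new [(1,5)] -> total=12

Answer: 12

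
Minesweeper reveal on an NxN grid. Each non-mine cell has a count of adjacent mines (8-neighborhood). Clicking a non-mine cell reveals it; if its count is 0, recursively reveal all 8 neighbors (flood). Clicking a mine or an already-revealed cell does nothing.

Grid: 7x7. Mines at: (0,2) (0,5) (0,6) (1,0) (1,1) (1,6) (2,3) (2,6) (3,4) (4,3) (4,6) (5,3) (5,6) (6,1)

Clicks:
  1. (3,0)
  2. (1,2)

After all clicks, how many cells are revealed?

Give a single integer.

Click 1 (3,0) count=0: revealed 12 new [(2,0) (2,1) (2,2) (3,0) (3,1) (3,2) (4,0) (4,1) (4,2) (5,0) (5,1) (5,2)] -> total=12
Click 2 (1,2) count=3: revealed 1 new [(1,2)] -> total=13

Answer: 13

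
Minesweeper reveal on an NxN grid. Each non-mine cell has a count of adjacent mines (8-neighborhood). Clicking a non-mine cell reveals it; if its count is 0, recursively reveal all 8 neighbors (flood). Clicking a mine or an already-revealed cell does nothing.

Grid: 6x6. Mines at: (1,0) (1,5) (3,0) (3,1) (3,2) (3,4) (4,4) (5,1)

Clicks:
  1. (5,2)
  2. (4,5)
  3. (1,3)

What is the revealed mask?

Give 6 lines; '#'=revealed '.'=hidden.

Click 1 (5,2) count=1: revealed 1 new [(5,2)] -> total=1
Click 2 (4,5) count=2: revealed 1 new [(4,5)] -> total=2
Click 3 (1,3) count=0: revealed 12 new [(0,1) (0,2) (0,3) (0,4) (1,1) (1,2) (1,3) (1,4) (2,1) (2,2) (2,3) (2,4)] -> total=14

Answer: .####.
.####.
.####.
......
.....#
..#...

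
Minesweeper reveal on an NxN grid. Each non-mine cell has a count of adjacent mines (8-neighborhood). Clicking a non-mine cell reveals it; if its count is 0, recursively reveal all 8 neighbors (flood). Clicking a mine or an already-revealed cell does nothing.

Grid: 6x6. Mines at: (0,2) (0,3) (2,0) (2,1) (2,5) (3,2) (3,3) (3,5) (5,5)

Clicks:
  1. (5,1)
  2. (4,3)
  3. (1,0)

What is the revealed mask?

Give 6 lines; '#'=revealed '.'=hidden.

Answer: ......
#.....
......
##....
#####.
#####.

Derivation:
Click 1 (5,1) count=0: revealed 12 new [(3,0) (3,1) (4,0) (4,1) (4,2) (4,3) (4,4) (5,0) (5,1) (5,2) (5,3) (5,4)] -> total=12
Click 2 (4,3) count=2: revealed 0 new [(none)] -> total=12
Click 3 (1,0) count=2: revealed 1 new [(1,0)] -> total=13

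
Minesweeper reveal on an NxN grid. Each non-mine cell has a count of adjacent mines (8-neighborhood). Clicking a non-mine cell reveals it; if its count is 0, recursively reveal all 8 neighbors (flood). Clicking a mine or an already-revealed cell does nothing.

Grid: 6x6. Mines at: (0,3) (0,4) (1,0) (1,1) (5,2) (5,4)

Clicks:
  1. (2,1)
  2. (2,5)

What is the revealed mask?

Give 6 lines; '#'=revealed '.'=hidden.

Answer: ......
..####
######
######
######
##....

Derivation:
Click 1 (2,1) count=2: revealed 1 new [(2,1)] -> total=1
Click 2 (2,5) count=0: revealed 23 new [(1,2) (1,3) (1,4) (1,5) (2,0) (2,2) (2,3) (2,4) (2,5) (3,0) (3,1) (3,2) (3,3) (3,4) (3,5) (4,0) (4,1) (4,2) (4,3) (4,4) (4,5) (5,0) (5,1)] -> total=24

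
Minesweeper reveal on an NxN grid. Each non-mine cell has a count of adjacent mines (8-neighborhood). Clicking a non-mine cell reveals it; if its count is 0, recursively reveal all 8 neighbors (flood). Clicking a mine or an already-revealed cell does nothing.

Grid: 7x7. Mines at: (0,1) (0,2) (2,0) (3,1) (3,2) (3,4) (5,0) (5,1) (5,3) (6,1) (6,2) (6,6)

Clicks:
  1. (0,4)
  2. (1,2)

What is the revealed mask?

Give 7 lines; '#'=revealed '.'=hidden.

Answer: ...####
..#####
...####
.....##
.....##
.....##
.......

Derivation:
Click 1 (0,4) count=0: revealed 18 new [(0,3) (0,4) (0,5) (0,6) (1,3) (1,4) (1,5) (1,6) (2,3) (2,4) (2,5) (2,6) (3,5) (3,6) (4,5) (4,6) (5,5) (5,6)] -> total=18
Click 2 (1,2) count=2: revealed 1 new [(1,2)] -> total=19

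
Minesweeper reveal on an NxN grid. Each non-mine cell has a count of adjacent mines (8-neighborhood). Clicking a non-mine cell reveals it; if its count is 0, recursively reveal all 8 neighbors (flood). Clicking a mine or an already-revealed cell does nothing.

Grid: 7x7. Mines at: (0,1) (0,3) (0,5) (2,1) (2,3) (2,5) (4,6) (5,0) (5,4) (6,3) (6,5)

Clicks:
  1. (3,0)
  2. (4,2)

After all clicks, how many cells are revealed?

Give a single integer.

Click 1 (3,0) count=1: revealed 1 new [(3,0)] -> total=1
Click 2 (4,2) count=0: revealed 9 new [(3,1) (3,2) (3,3) (4,1) (4,2) (4,3) (5,1) (5,2) (5,3)] -> total=10

Answer: 10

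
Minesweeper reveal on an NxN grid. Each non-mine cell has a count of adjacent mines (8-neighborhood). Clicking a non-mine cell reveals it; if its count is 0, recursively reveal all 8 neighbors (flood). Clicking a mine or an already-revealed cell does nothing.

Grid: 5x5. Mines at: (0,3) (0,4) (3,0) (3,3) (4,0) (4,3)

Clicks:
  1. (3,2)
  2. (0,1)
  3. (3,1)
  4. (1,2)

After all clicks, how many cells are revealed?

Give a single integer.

Answer: 11

Derivation:
Click 1 (3,2) count=2: revealed 1 new [(3,2)] -> total=1
Click 2 (0,1) count=0: revealed 9 new [(0,0) (0,1) (0,2) (1,0) (1,1) (1,2) (2,0) (2,1) (2,2)] -> total=10
Click 3 (3,1) count=2: revealed 1 new [(3,1)] -> total=11
Click 4 (1,2) count=1: revealed 0 new [(none)] -> total=11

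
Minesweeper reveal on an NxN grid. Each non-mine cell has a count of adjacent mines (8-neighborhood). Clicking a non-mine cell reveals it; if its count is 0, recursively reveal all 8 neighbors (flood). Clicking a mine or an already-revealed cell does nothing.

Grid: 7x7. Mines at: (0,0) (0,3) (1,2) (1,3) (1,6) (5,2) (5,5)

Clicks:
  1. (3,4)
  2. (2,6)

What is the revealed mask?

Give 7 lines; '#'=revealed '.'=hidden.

Answer: .......
##.....
#######
#######
#######
##.....
##.....

Derivation:
Click 1 (3,4) count=0: revealed 27 new [(1,0) (1,1) (2,0) (2,1) (2,2) (2,3) (2,4) (2,5) (2,6) (3,0) (3,1) (3,2) (3,3) (3,4) (3,5) (3,6) (4,0) (4,1) (4,2) (4,3) (4,4) (4,5) (4,6) (5,0) (5,1) (6,0) (6,1)] -> total=27
Click 2 (2,6) count=1: revealed 0 new [(none)] -> total=27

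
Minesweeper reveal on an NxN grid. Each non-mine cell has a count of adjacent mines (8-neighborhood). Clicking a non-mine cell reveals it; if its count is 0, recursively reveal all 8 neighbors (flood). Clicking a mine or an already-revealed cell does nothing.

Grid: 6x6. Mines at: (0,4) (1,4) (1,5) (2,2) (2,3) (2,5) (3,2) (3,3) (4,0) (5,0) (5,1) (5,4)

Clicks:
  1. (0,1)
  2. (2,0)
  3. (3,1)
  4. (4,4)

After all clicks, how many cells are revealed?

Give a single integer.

Answer: 13

Derivation:
Click 1 (0,1) count=0: revealed 12 new [(0,0) (0,1) (0,2) (0,3) (1,0) (1,1) (1,2) (1,3) (2,0) (2,1) (3,0) (3,1)] -> total=12
Click 2 (2,0) count=0: revealed 0 new [(none)] -> total=12
Click 3 (3,1) count=3: revealed 0 new [(none)] -> total=12
Click 4 (4,4) count=2: revealed 1 new [(4,4)] -> total=13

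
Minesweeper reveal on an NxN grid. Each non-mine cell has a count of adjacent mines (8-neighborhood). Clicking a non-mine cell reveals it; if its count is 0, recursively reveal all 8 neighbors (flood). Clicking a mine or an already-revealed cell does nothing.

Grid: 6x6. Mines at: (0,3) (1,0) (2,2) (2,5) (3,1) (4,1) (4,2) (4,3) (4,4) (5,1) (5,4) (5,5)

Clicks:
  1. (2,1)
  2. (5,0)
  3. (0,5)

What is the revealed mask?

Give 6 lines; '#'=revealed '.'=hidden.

Answer: ....##
....##
.#....
......
......
#.....

Derivation:
Click 1 (2,1) count=3: revealed 1 new [(2,1)] -> total=1
Click 2 (5,0) count=2: revealed 1 new [(5,0)] -> total=2
Click 3 (0,5) count=0: revealed 4 new [(0,4) (0,5) (1,4) (1,5)] -> total=6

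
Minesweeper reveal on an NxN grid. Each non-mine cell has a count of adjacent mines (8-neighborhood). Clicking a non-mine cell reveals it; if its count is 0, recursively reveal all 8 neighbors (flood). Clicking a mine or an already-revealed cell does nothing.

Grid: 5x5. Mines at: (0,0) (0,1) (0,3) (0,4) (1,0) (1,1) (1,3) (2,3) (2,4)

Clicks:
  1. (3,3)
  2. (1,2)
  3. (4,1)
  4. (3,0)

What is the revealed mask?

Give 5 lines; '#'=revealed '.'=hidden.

Answer: .....
..#..
###..
#####
#####

Derivation:
Click 1 (3,3) count=2: revealed 1 new [(3,3)] -> total=1
Click 2 (1,2) count=5: revealed 1 new [(1,2)] -> total=2
Click 3 (4,1) count=0: revealed 12 new [(2,0) (2,1) (2,2) (3,0) (3,1) (3,2) (3,4) (4,0) (4,1) (4,2) (4,3) (4,4)] -> total=14
Click 4 (3,0) count=0: revealed 0 new [(none)] -> total=14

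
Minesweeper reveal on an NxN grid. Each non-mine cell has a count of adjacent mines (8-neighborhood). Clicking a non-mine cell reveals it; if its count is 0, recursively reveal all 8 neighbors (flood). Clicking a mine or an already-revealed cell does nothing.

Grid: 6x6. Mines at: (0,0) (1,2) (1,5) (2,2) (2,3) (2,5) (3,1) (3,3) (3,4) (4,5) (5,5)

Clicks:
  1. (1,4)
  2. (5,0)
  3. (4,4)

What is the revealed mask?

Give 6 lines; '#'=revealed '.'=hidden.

Answer: ......
....#.
......
......
#####.
#####.

Derivation:
Click 1 (1,4) count=3: revealed 1 new [(1,4)] -> total=1
Click 2 (5,0) count=0: revealed 10 new [(4,0) (4,1) (4,2) (4,3) (4,4) (5,0) (5,1) (5,2) (5,3) (5,4)] -> total=11
Click 3 (4,4) count=4: revealed 0 new [(none)] -> total=11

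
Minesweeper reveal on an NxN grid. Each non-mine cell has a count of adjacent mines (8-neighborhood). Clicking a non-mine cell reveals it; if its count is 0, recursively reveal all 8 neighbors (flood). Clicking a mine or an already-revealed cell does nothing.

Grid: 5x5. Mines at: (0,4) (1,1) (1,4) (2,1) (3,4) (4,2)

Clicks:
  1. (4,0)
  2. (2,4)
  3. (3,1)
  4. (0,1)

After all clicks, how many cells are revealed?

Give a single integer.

Answer: 6

Derivation:
Click 1 (4,0) count=0: revealed 4 new [(3,0) (3,1) (4,0) (4,1)] -> total=4
Click 2 (2,4) count=2: revealed 1 new [(2,4)] -> total=5
Click 3 (3,1) count=2: revealed 0 new [(none)] -> total=5
Click 4 (0,1) count=1: revealed 1 new [(0,1)] -> total=6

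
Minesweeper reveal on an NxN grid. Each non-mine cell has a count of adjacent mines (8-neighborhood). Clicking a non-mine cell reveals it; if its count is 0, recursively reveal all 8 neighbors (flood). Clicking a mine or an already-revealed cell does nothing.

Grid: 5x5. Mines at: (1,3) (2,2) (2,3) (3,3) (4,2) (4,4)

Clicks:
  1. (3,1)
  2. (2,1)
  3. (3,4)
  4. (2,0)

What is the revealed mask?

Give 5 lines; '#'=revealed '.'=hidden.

Click 1 (3,1) count=2: revealed 1 new [(3,1)] -> total=1
Click 2 (2,1) count=1: revealed 1 new [(2,1)] -> total=2
Click 3 (3,4) count=3: revealed 1 new [(3,4)] -> total=3
Click 4 (2,0) count=0: revealed 10 new [(0,0) (0,1) (0,2) (1,0) (1,1) (1,2) (2,0) (3,0) (4,0) (4,1)] -> total=13

Answer: ###..
###..
##...
##..#
##...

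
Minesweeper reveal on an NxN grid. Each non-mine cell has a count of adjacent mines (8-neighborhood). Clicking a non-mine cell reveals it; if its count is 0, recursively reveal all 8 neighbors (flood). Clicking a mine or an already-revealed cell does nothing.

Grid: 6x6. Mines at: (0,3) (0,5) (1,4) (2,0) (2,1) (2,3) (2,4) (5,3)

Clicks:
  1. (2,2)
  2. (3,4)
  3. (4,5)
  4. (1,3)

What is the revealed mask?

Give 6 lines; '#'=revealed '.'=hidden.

Answer: ......
...#..
..#...
....##
....##
....##

Derivation:
Click 1 (2,2) count=2: revealed 1 new [(2,2)] -> total=1
Click 2 (3,4) count=2: revealed 1 new [(3,4)] -> total=2
Click 3 (4,5) count=0: revealed 5 new [(3,5) (4,4) (4,5) (5,4) (5,5)] -> total=7
Click 4 (1,3) count=4: revealed 1 new [(1,3)] -> total=8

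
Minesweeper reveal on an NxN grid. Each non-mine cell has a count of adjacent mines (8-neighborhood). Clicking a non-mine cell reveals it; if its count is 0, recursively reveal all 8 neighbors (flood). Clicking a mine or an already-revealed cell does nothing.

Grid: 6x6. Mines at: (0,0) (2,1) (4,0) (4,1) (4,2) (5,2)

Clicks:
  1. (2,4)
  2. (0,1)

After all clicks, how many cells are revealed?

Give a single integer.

Answer: 24

Derivation:
Click 1 (2,4) count=0: revealed 24 new [(0,1) (0,2) (0,3) (0,4) (0,5) (1,1) (1,2) (1,3) (1,4) (1,5) (2,2) (2,3) (2,4) (2,5) (3,2) (3,3) (3,4) (3,5) (4,3) (4,4) (4,5) (5,3) (5,4) (5,5)] -> total=24
Click 2 (0,1) count=1: revealed 0 new [(none)] -> total=24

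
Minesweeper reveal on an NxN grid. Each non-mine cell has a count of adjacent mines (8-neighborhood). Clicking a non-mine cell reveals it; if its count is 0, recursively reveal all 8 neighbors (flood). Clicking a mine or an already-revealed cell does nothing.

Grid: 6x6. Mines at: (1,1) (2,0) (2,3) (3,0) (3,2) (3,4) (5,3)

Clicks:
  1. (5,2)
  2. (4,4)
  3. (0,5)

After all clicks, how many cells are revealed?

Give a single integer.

Click 1 (5,2) count=1: revealed 1 new [(5,2)] -> total=1
Click 2 (4,4) count=2: revealed 1 new [(4,4)] -> total=2
Click 3 (0,5) count=0: revealed 10 new [(0,2) (0,3) (0,4) (0,5) (1,2) (1,3) (1,4) (1,5) (2,4) (2,5)] -> total=12

Answer: 12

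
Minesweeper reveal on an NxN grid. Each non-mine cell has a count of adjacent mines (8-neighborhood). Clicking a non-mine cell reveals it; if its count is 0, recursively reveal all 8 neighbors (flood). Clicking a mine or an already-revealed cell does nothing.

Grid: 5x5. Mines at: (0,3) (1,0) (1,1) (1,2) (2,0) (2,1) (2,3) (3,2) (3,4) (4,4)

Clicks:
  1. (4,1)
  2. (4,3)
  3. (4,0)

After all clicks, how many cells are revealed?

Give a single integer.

Answer: 5

Derivation:
Click 1 (4,1) count=1: revealed 1 new [(4,1)] -> total=1
Click 2 (4,3) count=3: revealed 1 new [(4,3)] -> total=2
Click 3 (4,0) count=0: revealed 3 new [(3,0) (3,1) (4,0)] -> total=5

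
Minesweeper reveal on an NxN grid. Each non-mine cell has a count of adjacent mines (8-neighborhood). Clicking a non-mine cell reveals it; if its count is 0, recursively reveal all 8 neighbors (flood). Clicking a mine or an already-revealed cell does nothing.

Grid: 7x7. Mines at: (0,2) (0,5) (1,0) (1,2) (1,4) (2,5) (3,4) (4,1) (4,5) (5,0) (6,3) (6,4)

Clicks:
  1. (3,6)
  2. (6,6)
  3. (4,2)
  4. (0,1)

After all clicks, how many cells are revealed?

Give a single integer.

Click 1 (3,6) count=2: revealed 1 new [(3,6)] -> total=1
Click 2 (6,6) count=0: revealed 4 new [(5,5) (5,6) (6,5) (6,6)] -> total=5
Click 3 (4,2) count=1: revealed 1 new [(4,2)] -> total=6
Click 4 (0,1) count=3: revealed 1 new [(0,1)] -> total=7

Answer: 7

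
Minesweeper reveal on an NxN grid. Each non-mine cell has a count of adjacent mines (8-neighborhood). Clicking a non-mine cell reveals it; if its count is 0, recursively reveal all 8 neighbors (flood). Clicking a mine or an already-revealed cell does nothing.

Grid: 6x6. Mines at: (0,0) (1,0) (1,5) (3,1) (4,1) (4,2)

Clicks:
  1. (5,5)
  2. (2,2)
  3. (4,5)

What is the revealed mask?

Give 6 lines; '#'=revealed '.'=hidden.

Click 1 (5,5) count=0: revealed 23 new [(0,1) (0,2) (0,3) (0,4) (1,1) (1,2) (1,3) (1,4) (2,1) (2,2) (2,3) (2,4) (2,5) (3,2) (3,3) (3,4) (3,5) (4,3) (4,4) (4,5) (5,3) (5,4) (5,5)] -> total=23
Click 2 (2,2) count=1: revealed 0 new [(none)] -> total=23
Click 3 (4,5) count=0: revealed 0 new [(none)] -> total=23

Answer: .####.
.####.
.#####
..####
...###
...###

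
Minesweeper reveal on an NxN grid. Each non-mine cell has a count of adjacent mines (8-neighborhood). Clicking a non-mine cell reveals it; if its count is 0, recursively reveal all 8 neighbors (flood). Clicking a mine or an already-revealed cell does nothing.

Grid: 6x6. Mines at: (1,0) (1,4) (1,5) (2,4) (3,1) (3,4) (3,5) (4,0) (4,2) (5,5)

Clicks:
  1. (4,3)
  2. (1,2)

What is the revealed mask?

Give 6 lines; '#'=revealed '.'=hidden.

Click 1 (4,3) count=2: revealed 1 new [(4,3)] -> total=1
Click 2 (1,2) count=0: revealed 9 new [(0,1) (0,2) (0,3) (1,1) (1,2) (1,3) (2,1) (2,2) (2,3)] -> total=10

Answer: .###..
.###..
.###..
......
...#..
......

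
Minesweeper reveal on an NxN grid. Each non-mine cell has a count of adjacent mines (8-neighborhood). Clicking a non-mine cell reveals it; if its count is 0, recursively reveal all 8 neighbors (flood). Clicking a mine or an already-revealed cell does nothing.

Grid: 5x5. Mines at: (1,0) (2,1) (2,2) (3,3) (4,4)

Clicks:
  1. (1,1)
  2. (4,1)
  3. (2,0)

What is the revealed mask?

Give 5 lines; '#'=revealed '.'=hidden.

Click 1 (1,1) count=3: revealed 1 new [(1,1)] -> total=1
Click 2 (4,1) count=0: revealed 6 new [(3,0) (3,1) (3,2) (4,0) (4,1) (4,2)] -> total=7
Click 3 (2,0) count=2: revealed 1 new [(2,0)] -> total=8

Answer: .....
.#...
#....
###..
###..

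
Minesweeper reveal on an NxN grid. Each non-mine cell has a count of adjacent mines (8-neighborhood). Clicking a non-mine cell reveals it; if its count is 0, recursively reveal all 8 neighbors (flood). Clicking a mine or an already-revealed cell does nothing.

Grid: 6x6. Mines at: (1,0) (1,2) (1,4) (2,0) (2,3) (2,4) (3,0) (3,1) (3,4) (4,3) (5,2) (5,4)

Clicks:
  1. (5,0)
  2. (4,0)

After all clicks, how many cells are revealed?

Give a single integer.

Click 1 (5,0) count=0: revealed 4 new [(4,0) (4,1) (5,0) (5,1)] -> total=4
Click 2 (4,0) count=2: revealed 0 new [(none)] -> total=4

Answer: 4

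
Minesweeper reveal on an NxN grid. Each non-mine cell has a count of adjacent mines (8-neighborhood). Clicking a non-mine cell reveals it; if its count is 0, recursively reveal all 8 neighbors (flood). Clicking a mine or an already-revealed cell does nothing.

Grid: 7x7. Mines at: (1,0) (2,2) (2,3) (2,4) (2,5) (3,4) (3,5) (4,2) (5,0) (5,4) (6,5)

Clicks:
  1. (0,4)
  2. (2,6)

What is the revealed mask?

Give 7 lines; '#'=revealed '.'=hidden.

Click 1 (0,4) count=0: revealed 12 new [(0,1) (0,2) (0,3) (0,4) (0,5) (0,6) (1,1) (1,2) (1,3) (1,4) (1,5) (1,6)] -> total=12
Click 2 (2,6) count=2: revealed 1 new [(2,6)] -> total=13

Answer: .######
.######
......#
.......
.......
.......
.......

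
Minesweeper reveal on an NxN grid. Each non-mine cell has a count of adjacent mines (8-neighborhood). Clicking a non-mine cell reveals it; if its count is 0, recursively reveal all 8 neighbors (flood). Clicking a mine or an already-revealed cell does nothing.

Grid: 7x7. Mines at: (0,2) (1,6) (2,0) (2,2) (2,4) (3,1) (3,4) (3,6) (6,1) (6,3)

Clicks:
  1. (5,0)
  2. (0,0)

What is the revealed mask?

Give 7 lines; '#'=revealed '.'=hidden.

Click 1 (5,0) count=1: revealed 1 new [(5,0)] -> total=1
Click 2 (0,0) count=0: revealed 4 new [(0,0) (0,1) (1,0) (1,1)] -> total=5

Answer: ##.....
##.....
.......
.......
.......
#......
.......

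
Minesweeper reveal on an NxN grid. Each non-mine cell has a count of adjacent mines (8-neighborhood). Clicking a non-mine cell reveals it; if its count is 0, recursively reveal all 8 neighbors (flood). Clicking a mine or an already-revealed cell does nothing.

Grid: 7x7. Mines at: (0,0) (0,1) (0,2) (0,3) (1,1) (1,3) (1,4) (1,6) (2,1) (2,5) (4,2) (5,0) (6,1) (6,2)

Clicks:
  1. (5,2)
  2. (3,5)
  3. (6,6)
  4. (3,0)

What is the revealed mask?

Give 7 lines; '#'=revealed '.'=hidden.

Answer: .......
.......
.......
#..####
...####
..#####
...####

Derivation:
Click 1 (5,2) count=3: revealed 1 new [(5,2)] -> total=1
Click 2 (3,5) count=1: revealed 1 new [(3,5)] -> total=2
Click 3 (6,6) count=0: revealed 15 new [(3,3) (3,4) (3,6) (4,3) (4,4) (4,5) (4,6) (5,3) (5,4) (5,5) (5,6) (6,3) (6,4) (6,5) (6,6)] -> total=17
Click 4 (3,0) count=1: revealed 1 new [(3,0)] -> total=18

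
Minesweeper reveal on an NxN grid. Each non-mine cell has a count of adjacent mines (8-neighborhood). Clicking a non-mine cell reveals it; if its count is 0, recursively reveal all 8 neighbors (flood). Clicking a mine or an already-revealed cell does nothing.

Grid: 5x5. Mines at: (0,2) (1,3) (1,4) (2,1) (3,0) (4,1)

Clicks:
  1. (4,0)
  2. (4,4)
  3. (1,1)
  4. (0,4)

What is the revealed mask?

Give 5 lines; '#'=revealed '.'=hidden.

Click 1 (4,0) count=2: revealed 1 new [(4,0)] -> total=1
Click 2 (4,4) count=0: revealed 9 new [(2,2) (2,3) (2,4) (3,2) (3,3) (3,4) (4,2) (4,3) (4,4)] -> total=10
Click 3 (1,1) count=2: revealed 1 new [(1,1)] -> total=11
Click 4 (0,4) count=2: revealed 1 new [(0,4)] -> total=12

Answer: ....#
.#...
..###
..###
#.###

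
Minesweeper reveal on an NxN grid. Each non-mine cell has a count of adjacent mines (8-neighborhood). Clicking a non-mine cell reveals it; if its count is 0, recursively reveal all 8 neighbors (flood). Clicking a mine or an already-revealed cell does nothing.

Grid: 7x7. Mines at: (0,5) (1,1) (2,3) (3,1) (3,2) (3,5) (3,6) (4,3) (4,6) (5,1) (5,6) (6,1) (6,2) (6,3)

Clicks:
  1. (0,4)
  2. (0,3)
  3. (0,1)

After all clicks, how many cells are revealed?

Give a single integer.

Click 1 (0,4) count=1: revealed 1 new [(0,4)] -> total=1
Click 2 (0,3) count=0: revealed 5 new [(0,2) (0,3) (1,2) (1,3) (1,4)] -> total=6
Click 3 (0,1) count=1: revealed 1 new [(0,1)] -> total=7

Answer: 7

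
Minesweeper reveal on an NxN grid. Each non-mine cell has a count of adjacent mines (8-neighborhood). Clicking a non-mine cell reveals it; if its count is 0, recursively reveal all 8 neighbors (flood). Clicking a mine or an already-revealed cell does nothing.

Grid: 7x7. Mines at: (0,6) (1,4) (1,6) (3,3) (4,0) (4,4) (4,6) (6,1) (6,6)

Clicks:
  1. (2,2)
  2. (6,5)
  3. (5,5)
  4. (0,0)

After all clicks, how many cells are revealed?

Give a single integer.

Click 1 (2,2) count=1: revealed 1 new [(2,2)] -> total=1
Click 2 (6,5) count=1: revealed 1 new [(6,5)] -> total=2
Click 3 (5,5) count=3: revealed 1 new [(5,5)] -> total=3
Click 4 (0,0) count=0: revealed 14 new [(0,0) (0,1) (0,2) (0,3) (1,0) (1,1) (1,2) (1,3) (2,0) (2,1) (2,3) (3,0) (3,1) (3,2)] -> total=17

Answer: 17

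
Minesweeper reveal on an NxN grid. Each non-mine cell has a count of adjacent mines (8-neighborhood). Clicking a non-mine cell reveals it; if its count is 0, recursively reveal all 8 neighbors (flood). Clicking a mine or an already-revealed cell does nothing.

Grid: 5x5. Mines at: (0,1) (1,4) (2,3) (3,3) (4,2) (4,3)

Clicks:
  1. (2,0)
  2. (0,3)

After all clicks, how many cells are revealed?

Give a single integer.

Answer: 12

Derivation:
Click 1 (2,0) count=0: revealed 11 new [(1,0) (1,1) (1,2) (2,0) (2,1) (2,2) (3,0) (3,1) (3,2) (4,0) (4,1)] -> total=11
Click 2 (0,3) count=1: revealed 1 new [(0,3)] -> total=12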